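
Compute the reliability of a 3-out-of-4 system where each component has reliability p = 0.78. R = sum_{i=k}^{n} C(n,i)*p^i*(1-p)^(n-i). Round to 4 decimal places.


k = 3, n = 4, p = 0.78
i=3: C(4,3)=4 * 0.78^3 * 0.22^1 = 0.4176
i=4: C(4,4)=1 * 0.78^4 * 0.22^0 = 0.3702
R = sum of terms = 0.7878

0.7878


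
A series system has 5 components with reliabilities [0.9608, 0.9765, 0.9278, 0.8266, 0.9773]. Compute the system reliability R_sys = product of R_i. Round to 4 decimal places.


Components: [0.9608, 0.9765, 0.9278, 0.8266, 0.9773]
After component 1 (R=0.9608): product = 0.9608
After component 2 (R=0.9765): product = 0.9382
After component 3 (R=0.9278): product = 0.8705
After component 4 (R=0.8266): product = 0.7195
After component 5 (R=0.9773): product = 0.7032
R_sys = 0.7032

0.7032


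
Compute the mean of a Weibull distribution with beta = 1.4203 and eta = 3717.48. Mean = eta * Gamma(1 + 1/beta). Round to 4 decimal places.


beta = 1.4203, eta = 3717.48
1/beta = 0.7041
1 + 1/beta = 1.7041
Gamma(1.7041) = 0.9094
Mean = 3717.48 * 0.9094
Mean = 3380.7415

3380.7415


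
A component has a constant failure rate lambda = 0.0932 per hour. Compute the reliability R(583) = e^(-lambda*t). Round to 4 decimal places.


lambda = 0.0932
t = 583
lambda * t = 54.3356
R(t) = e^(-54.3356)
R(t) = 0.0

0.0


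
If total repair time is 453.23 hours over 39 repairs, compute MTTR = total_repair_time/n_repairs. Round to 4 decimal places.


total_repair_time = 453.23
n_repairs = 39
MTTR = 453.23 / 39
MTTR = 11.6213

11.6213


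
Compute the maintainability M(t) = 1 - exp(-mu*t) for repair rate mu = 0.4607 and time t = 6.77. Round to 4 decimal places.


mu = 0.4607, t = 6.77
mu * t = 0.4607 * 6.77 = 3.1189
exp(-3.1189) = 0.0442
M(t) = 1 - 0.0442
M(t) = 0.9558

0.9558


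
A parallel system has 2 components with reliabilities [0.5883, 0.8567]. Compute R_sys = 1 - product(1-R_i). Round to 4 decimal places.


Components: [0.5883, 0.8567]
(1 - 0.5883) = 0.4117, running product = 0.4117
(1 - 0.8567) = 0.1433, running product = 0.059
Product of (1-R_i) = 0.059
R_sys = 1 - 0.059 = 0.941

0.941


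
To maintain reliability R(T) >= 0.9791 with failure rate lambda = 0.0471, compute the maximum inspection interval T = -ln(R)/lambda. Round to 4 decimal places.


R_target = 0.9791
lambda = 0.0471
-ln(0.9791) = 0.0211
T = 0.0211 / 0.0471
T = 0.4484

0.4484


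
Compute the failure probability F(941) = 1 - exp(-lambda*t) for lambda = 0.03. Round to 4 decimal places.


lambda = 0.03, t = 941
lambda * t = 28.23
exp(-28.23) = 0.0
F(t) = 1 - 0.0
F(t) = 1.0

1.0


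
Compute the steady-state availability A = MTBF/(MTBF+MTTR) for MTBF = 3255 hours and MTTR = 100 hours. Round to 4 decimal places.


MTBF = 3255
MTTR = 100
MTBF + MTTR = 3355
A = 3255 / 3355
A = 0.9702

0.9702


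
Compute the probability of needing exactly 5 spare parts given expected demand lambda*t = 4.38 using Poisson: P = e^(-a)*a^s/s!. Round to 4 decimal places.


a = 4.38, s = 5
e^(-a) = e^(-4.38) = 0.0125
a^s = 4.38^5 = 1612.0205
s! = 120
P = 0.0125 * 1612.0205 / 120
P = 0.1683

0.1683


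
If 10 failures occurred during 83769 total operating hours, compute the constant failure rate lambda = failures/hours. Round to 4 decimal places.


failures = 10
total_hours = 83769
lambda = 10 / 83769
lambda = 0.0001

0.0001


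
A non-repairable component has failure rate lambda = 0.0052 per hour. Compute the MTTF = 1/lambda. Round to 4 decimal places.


lambda = 0.0052
MTTF = 1 / 0.0052
MTTF = 192.3077

192.3077


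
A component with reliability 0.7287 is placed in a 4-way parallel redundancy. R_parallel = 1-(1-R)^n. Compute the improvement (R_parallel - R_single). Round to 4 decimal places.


R_single = 0.7287, n = 4
1 - R_single = 0.2713
(1 - R_single)^n = 0.2713^4 = 0.0054
R_parallel = 1 - 0.0054 = 0.9946
Improvement = 0.9946 - 0.7287
Improvement = 0.2659

0.2659


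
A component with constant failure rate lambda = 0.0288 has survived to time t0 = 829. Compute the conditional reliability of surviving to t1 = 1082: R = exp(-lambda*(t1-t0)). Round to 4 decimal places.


lambda = 0.0288
t0 = 829, t1 = 1082
t1 - t0 = 253
lambda * (t1-t0) = 0.0288 * 253 = 7.2864
R = exp(-7.2864)
R = 0.0007

0.0007


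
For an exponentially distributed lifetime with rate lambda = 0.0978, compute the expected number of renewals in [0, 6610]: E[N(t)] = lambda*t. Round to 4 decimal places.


lambda = 0.0978
t = 6610
E[N(t)] = lambda * t
E[N(t)] = 0.0978 * 6610
E[N(t)] = 646.458

646.458


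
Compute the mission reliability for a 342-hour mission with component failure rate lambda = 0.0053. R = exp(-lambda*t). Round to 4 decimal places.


lambda = 0.0053
mission_time = 342
lambda * t = 0.0053 * 342 = 1.8126
R = exp(-1.8126)
R = 0.1632

0.1632


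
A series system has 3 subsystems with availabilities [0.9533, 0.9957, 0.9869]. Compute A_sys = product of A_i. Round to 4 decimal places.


Subsystems: [0.9533, 0.9957, 0.9869]
After subsystem 1 (A=0.9533): product = 0.9533
After subsystem 2 (A=0.9957): product = 0.9492
After subsystem 3 (A=0.9869): product = 0.9368
A_sys = 0.9368

0.9368


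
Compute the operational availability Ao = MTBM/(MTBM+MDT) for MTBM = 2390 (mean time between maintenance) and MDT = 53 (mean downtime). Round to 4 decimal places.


MTBM = 2390
MDT = 53
MTBM + MDT = 2443
Ao = 2390 / 2443
Ao = 0.9783

0.9783


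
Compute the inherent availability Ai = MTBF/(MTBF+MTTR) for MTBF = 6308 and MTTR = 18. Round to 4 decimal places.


MTBF = 6308
MTTR = 18
MTBF + MTTR = 6326
Ai = 6308 / 6326
Ai = 0.9972

0.9972


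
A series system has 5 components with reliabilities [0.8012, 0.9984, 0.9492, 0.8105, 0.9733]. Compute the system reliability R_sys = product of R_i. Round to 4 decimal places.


Components: [0.8012, 0.9984, 0.9492, 0.8105, 0.9733]
After component 1 (R=0.8012): product = 0.8012
After component 2 (R=0.9984): product = 0.7999
After component 3 (R=0.9492): product = 0.7593
After component 4 (R=0.8105): product = 0.6154
After component 5 (R=0.9733): product = 0.599
R_sys = 0.599

0.599


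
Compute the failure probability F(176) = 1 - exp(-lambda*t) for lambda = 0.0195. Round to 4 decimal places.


lambda = 0.0195, t = 176
lambda * t = 3.432
exp(-3.432) = 0.0323
F(t) = 1 - 0.0323
F(t) = 0.9677

0.9677


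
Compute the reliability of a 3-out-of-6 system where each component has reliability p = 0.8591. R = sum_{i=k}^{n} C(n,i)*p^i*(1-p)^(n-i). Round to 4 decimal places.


k = 3, n = 6, p = 0.8591
i=3: C(6,3)=20 * 0.8591^3 * 0.1409^3 = 0.0355
i=4: C(6,4)=15 * 0.8591^4 * 0.1409^2 = 0.1622
i=5: C(6,5)=6 * 0.8591^5 * 0.1409^1 = 0.3956
i=6: C(6,6)=1 * 0.8591^6 * 0.1409^0 = 0.402
R = sum of terms = 0.9953

0.9953


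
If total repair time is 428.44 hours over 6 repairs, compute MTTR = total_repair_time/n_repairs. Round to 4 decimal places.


total_repair_time = 428.44
n_repairs = 6
MTTR = 428.44 / 6
MTTR = 71.4067

71.4067


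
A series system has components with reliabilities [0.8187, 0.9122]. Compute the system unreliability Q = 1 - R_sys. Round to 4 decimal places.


Components: [0.8187, 0.9122]
After component 1: product = 0.8187
After component 2: product = 0.7468
R_sys = 0.7468
Q = 1 - 0.7468 = 0.2532

0.2532


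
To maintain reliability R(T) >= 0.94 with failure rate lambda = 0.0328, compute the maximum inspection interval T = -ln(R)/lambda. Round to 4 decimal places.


R_target = 0.94
lambda = 0.0328
-ln(0.94) = 0.0619
T = 0.0619 / 0.0328
T = 1.8864

1.8864


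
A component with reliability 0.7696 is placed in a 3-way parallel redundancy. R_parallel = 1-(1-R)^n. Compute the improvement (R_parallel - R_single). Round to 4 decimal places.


R_single = 0.7696, n = 3
1 - R_single = 0.2304
(1 - R_single)^n = 0.2304^3 = 0.0122
R_parallel = 1 - 0.0122 = 0.9878
Improvement = 0.9878 - 0.7696
Improvement = 0.2182

0.2182


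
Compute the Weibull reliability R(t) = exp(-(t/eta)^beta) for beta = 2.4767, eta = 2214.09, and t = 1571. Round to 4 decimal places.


beta = 2.4767, eta = 2214.09, t = 1571
t/eta = 1571 / 2214.09 = 0.7095
(t/eta)^beta = 0.7095^2.4767 = 0.4275
R(t) = exp(-0.4275)
R(t) = 0.6521

0.6521


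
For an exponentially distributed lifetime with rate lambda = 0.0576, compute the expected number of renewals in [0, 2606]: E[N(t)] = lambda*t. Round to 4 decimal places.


lambda = 0.0576
t = 2606
E[N(t)] = lambda * t
E[N(t)] = 0.0576 * 2606
E[N(t)] = 150.1056

150.1056


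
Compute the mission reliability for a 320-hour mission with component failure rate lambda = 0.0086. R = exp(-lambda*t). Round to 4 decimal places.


lambda = 0.0086
mission_time = 320
lambda * t = 0.0086 * 320 = 2.752
R = exp(-2.752)
R = 0.0638

0.0638


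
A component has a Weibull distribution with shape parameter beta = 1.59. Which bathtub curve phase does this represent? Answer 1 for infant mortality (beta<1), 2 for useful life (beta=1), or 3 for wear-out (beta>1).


beta = 1.59
Compare beta to 1:
beta < 1 => infant mortality (phase 1)
beta = 1 => useful life (phase 2)
beta > 1 => wear-out (phase 3)
Since beta = 1.59, this is wear-out (increasing failure rate)
Phase = 3

3


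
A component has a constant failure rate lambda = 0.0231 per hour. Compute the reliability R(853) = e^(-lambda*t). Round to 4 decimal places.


lambda = 0.0231
t = 853
lambda * t = 19.7043
R(t) = e^(-19.7043)
R(t) = 0.0

0.0


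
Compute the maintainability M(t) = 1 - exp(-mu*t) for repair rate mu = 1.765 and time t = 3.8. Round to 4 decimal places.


mu = 1.765, t = 3.8
mu * t = 1.765 * 3.8 = 6.707
exp(-6.707) = 0.0012
M(t) = 1 - 0.0012
M(t) = 0.9988

0.9988


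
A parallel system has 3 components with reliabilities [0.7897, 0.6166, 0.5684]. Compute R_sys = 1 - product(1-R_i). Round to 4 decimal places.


Components: [0.7897, 0.6166, 0.5684]
(1 - 0.7897) = 0.2103, running product = 0.2103
(1 - 0.6166) = 0.3834, running product = 0.0806
(1 - 0.5684) = 0.4316, running product = 0.0348
Product of (1-R_i) = 0.0348
R_sys = 1 - 0.0348 = 0.9652

0.9652


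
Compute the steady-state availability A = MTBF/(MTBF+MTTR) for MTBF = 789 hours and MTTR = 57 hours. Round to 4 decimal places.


MTBF = 789
MTTR = 57
MTBF + MTTR = 846
A = 789 / 846
A = 0.9326

0.9326


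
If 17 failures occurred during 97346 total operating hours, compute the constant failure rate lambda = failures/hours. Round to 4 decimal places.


failures = 17
total_hours = 97346
lambda = 17 / 97346
lambda = 0.0002

0.0002


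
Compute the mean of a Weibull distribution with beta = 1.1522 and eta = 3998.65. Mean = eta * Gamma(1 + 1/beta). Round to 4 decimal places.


beta = 1.1522, eta = 3998.65
1/beta = 0.8679
1 + 1/beta = 1.8679
Gamma(1.8679) = 0.9512
Mean = 3998.65 * 0.9512
Mean = 3803.4085

3803.4085


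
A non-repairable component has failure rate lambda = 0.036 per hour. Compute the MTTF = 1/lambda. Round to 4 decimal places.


lambda = 0.036
MTTF = 1 / 0.036
MTTF = 27.7778

27.7778


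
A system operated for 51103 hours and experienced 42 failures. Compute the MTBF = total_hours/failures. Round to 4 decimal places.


total_hours = 51103
failures = 42
MTBF = 51103 / 42
MTBF = 1216.7381

1216.7381


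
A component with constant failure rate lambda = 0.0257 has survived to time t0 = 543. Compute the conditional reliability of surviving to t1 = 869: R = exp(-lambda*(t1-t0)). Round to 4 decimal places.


lambda = 0.0257
t0 = 543, t1 = 869
t1 - t0 = 326
lambda * (t1-t0) = 0.0257 * 326 = 8.3782
R = exp(-8.3782)
R = 0.0002

0.0002


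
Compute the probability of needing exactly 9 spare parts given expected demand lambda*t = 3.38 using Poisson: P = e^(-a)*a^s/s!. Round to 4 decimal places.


a = 3.38, s = 9
e^(-a) = e^(-3.38) = 0.034
a^s = 3.38^9 = 57577.1684
s! = 362880
P = 0.034 * 57577.1684 / 362880
P = 0.0054

0.0054


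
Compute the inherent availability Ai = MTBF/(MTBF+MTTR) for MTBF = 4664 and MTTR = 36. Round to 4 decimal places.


MTBF = 4664
MTTR = 36
MTBF + MTTR = 4700
Ai = 4664 / 4700
Ai = 0.9923

0.9923


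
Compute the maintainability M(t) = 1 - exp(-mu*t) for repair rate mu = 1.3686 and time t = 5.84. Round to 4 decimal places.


mu = 1.3686, t = 5.84
mu * t = 1.3686 * 5.84 = 7.9926
exp(-7.9926) = 0.0003
M(t) = 1 - 0.0003
M(t) = 0.9997

0.9997


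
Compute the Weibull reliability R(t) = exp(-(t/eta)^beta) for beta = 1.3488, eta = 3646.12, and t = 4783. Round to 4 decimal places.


beta = 1.3488, eta = 3646.12, t = 4783
t/eta = 4783 / 3646.12 = 1.3118
(t/eta)^beta = 1.3118^1.3488 = 1.4421
R(t) = exp(-1.4421)
R(t) = 0.2364

0.2364


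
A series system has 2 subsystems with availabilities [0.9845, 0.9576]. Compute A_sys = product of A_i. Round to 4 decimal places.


Subsystems: [0.9845, 0.9576]
After subsystem 1 (A=0.9845): product = 0.9845
After subsystem 2 (A=0.9576): product = 0.9428
A_sys = 0.9428

0.9428


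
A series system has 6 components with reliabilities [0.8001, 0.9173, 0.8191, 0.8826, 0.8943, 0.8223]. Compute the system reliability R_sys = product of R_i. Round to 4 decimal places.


Components: [0.8001, 0.9173, 0.8191, 0.8826, 0.8943, 0.8223]
After component 1 (R=0.8001): product = 0.8001
After component 2 (R=0.9173): product = 0.7339
After component 3 (R=0.8191): product = 0.6012
After component 4 (R=0.8826): product = 0.5306
After component 5 (R=0.8943): product = 0.4745
After component 6 (R=0.8223): product = 0.3902
R_sys = 0.3902

0.3902


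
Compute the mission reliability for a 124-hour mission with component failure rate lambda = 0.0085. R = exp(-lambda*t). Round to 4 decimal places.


lambda = 0.0085
mission_time = 124
lambda * t = 0.0085 * 124 = 1.054
R = exp(-1.054)
R = 0.3485

0.3485


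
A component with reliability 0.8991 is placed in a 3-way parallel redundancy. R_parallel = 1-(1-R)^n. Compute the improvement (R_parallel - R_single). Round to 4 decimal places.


R_single = 0.8991, n = 3
1 - R_single = 0.1009
(1 - R_single)^n = 0.1009^3 = 0.001
R_parallel = 1 - 0.001 = 0.999
Improvement = 0.999 - 0.8991
Improvement = 0.0999

0.0999


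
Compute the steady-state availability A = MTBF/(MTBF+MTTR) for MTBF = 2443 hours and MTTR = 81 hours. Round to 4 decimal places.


MTBF = 2443
MTTR = 81
MTBF + MTTR = 2524
A = 2443 / 2524
A = 0.9679

0.9679


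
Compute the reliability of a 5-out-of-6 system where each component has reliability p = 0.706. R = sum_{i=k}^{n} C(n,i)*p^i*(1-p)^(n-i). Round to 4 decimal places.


k = 5, n = 6, p = 0.706
i=5: C(6,5)=6 * 0.706^5 * 0.294^1 = 0.3094
i=6: C(6,6)=1 * 0.706^6 * 0.294^0 = 0.1238
R = sum of terms = 0.4332

0.4332


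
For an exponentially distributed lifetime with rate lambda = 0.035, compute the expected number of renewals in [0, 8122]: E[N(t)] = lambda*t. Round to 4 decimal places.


lambda = 0.035
t = 8122
E[N(t)] = lambda * t
E[N(t)] = 0.035 * 8122
E[N(t)] = 284.27

284.27


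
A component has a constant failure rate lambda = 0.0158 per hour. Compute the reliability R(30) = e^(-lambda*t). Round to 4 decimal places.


lambda = 0.0158
t = 30
lambda * t = 0.474
R(t) = e^(-0.474)
R(t) = 0.6225

0.6225


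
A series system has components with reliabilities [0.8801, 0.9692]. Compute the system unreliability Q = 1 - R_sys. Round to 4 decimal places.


Components: [0.8801, 0.9692]
After component 1: product = 0.8801
After component 2: product = 0.853
R_sys = 0.853
Q = 1 - 0.853 = 0.147

0.147


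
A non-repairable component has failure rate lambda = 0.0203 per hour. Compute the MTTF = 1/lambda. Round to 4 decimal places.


lambda = 0.0203
MTTF = 1 / 0.0203
MTTF = 49.2611

49.2611


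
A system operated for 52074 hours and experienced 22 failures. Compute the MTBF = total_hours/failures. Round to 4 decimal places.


total_hours = 52074
failures = 22
MTBF = 52074 / 22
MTBF = 2367.0

2367.0


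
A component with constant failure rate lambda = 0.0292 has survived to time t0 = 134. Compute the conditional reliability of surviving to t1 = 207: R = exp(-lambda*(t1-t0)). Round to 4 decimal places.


lambda = 0.0292
t0 = 134, t1 = 207
t1 - t0 = 73
lambda * (t1-t0) = 0.0292 * 73 = 2.1316
R = exp(-2.1316)
R = 0.1186

0.1186


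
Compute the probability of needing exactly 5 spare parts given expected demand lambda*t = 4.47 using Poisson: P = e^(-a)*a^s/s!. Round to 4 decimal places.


a = 4.47, s = 5
e^(-a) = e^(-4.47) = 0.0114
a^s = 4.47^5 = 1784.5866
s! = 120
P = 0.0114 * 1784.5866 / 120
P = 0.1702

0.1702


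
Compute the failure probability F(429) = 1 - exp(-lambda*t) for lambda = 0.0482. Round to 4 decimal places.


lambda = 0.0482, t = 429
lambda * t = 20.6778
exp(-20.6778) = 0.0
F(t) = 1 - 0.0
F(t) = 1.0

1.0


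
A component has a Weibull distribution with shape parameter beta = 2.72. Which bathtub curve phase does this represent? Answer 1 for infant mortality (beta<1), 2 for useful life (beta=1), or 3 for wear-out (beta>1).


beta = 2.72
Compare beta to 1:
beta < 1 => infant mortality (phase 1)
beta = 1 => useful life (phase 2)
beta > 1 => wear-out (phase 3)
Since beta = 2.72, this is wear-out (increasing failure rate)
Phase = 3

3


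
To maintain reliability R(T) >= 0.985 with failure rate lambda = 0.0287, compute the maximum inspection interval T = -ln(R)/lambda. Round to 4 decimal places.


R_target = 0.985
lambda = 0.0287
-ln(0.985) = 0.0151
T = 0.0151 / 0.0287
T = 0.5266

0.5266


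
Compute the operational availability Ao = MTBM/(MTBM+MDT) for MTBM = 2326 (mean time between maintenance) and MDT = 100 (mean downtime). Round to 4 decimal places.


MTBM = 2326
MDT = 100
MTBM + MDT = 2426
Ao = 2326 / 2426
Ao = 0.9588

0.9588


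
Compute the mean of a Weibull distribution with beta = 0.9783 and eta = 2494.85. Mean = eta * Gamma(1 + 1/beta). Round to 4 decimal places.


beta = 0.9783, eta = 2494.85
1/beta = 1.0222
1 + 1/beta = 2.0222
Gamma(2.0222) = 1.0096
Mean = 2494.85 * 1.0096
Mean = 2518.7543

2518.7543


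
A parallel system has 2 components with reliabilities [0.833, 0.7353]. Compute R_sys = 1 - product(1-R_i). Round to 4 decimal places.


Components: [0.833, 0.7353]
(1 - 0.833) = 0.167, running product = 0.167
(1 - 0.7353) = 0.2647, running product = 0.0442
Product of (1-R_i) = 0.0442
R_sys = 1 - 0.0442 = 0.9558

0.9558


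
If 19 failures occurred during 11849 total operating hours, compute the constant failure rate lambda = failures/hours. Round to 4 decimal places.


failures = 19
total_hours = 11849
lambda = 19 / 11849
lambda = 0.0016

0.0016


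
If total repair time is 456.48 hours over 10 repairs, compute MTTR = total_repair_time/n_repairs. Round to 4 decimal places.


total_repair_time = 456.48
n_repairs = 10
MTTR = 456.48 / 10
MTTR = 45.648

45.648


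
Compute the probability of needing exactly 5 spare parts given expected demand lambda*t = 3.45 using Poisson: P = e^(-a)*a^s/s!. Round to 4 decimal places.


a = 3.45, s = 5
e^(-a) = e^(-3.45) = 0.0317
a^s = 3.45^5 = 488.7598
s! = 120
P = 0.0317 * 488.7598 / 120
P = 0.1293

0.1293


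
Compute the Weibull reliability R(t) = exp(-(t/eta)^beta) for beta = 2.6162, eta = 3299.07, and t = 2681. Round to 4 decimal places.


beta = 2.6162, eta = 3299.07, t = 2681
t/eta = 2681 / 3299.07 = 0.8127
(t/eta)^beta = 0.8127^2.6162 = 0.5812
R(t) = exp(-0.5812)
R(t) = 0.5593

0.5593


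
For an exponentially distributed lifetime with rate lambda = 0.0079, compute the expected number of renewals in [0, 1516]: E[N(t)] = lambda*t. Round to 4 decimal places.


lambda = 0.0079
t = 1516
E[N(t)] = lambda * t
E[N(t)] = 0.0079 * 1516
E[N(t)] = 11.9764

11.9764


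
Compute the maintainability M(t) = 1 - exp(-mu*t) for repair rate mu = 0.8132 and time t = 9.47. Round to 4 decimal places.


mu = 0.8132, t = 9.47
mu * t = 0.8132 * 9.47 = 7.701
exp(-7.701) = 0.0005
M(t) = 1 - 0.0005
M(t) = 0.9995

0.9995


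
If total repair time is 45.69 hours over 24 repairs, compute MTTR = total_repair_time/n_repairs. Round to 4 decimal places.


total_repair_time = 45.69
n_repairs = 24
MTTR = 45.69 / 24
MTTR = 1.9037

1.9037


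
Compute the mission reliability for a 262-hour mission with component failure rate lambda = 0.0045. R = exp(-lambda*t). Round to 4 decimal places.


lambda = 0.0045
mission_time = 262
lambda * t = 0.0045 * 262 = 1.179
R = exp(-1.179)
R = 0.3076

0.3076


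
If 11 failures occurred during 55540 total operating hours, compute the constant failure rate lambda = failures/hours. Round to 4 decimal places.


failures = 11
total_hours = 55540
lambda = 11 / 55540
lambda = 0.0002

0.0002


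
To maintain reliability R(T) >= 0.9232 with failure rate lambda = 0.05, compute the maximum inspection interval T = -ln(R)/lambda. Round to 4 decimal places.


R_target = 0.9232
lambda = 0.05
-ln(0.9232) = 0.0799
T = 0.0799 / 0.05
T = 1.5982

1.5982


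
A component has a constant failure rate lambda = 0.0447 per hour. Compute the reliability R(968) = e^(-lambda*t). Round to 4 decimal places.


lambda = 0.0447
t = 968
lambda * t = 43.2696
R(t) = e^(-43.2696)
R(t) = 0.0

0.0


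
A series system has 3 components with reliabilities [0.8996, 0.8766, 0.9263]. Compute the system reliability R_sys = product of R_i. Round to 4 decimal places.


Components: [0.8996, 0.8766, 0.9263]
After component 1 (R=0.8996): product = 0.8996
After component 2 (R=0.8766): product = 0.7886
After component 3 (R=0.9263): product = 0.7305
R_sys = 0.7305

0.7305


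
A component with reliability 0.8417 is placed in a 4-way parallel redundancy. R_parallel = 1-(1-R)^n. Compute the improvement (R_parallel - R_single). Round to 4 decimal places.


R_single = 0.8417, n = 4
1 - R_single = 0.1583
(1 - R_single)^n = 0.1583^4 = 0.0006
R_parallel = 1 - 0.0006 = 0.9994
Improvement = 0.9994 - 0.8417
Improvement = 0.1577

0.1577


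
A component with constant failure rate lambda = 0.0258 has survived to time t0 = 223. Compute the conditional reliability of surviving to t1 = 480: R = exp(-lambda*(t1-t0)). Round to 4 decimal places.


lambda = 0.0258
t0 = 223, t1 = 480
t1 - t0 = 257
lambda * (t1-t0) = 0.0258 * 257 = 6.6306
R = exp(-6.6306)
R = 0.0013

0.0013


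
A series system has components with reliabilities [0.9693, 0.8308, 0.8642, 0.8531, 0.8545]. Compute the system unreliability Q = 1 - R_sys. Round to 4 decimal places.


Components: [0.9693, 0.8308, 0.8642, 0.8531, 0.8545]
After component 1: product = 0.9693
After component 2: product = 0.8053
After component 3: product = 0.6959
After component 4: product = 0.5937
After component 5: product = 0.5073
R_sys = 0.5073
Q = 1 - 0.5073 = 0.4927

0.4927


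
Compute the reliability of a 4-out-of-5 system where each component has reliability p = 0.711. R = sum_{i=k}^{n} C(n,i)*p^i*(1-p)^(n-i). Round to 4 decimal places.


k = 4, n = 5, p = 0.711
i=4: C(5,4)=5 * 0.711^4 * 0.289^1 = 0.3693
i=5: C(5,5)=1 * 0.711^5 * 0.289^0 = 0.1817
R = sum of terms = 0.551

0.551


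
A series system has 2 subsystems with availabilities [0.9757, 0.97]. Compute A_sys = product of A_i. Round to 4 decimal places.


Subsystems: [0.9757, 0.97]
After subsystem 1 (A=0.9757): product = 0.9757
After subsystem 2 (A=0.97): product = 0.9464
A_sys = 0.9464

0.9464


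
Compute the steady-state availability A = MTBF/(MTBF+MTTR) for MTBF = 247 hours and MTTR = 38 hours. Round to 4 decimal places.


MTBF = 247
MTTR = 38
MTBF + MTTR = 285
A = 247 / 285
A = 0.8667

0.8667


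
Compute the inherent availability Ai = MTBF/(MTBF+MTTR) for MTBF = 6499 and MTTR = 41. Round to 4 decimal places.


MTBF = 6499
MTTR = 41
MTBF + MTTR = 6540
Ai = 6499 / 6540
Ai = 0.9937

0.9937


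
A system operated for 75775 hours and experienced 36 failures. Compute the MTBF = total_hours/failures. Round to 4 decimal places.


total_hours = 75775
failures = 36
MTBF = 75775 / 36
MTBF = 2104.8611

2104.8611


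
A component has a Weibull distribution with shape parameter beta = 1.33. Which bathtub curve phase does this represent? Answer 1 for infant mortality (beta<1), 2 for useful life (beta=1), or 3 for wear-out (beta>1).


beta = 1.33
Compare beta to 1:
beta < 1 => infant mortality (phase 1)
beta = 1 => useful life (phase 2)
beta > 1 => wear-out (phase 3)
Since beta = 1.33, this is wear-out (increasing failure rate)
Phase = 3

3


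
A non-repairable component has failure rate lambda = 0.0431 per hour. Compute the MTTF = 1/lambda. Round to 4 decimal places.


lambda = 0.0431
MTTF = 1 / 0.0431
MTTF = 23.2019

23.2019


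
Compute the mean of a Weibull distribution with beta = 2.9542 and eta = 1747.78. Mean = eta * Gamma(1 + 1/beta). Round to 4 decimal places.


beta = 2.9542, eta = 1747.78
1/beta = 0.3385
1 + 1/beta = 1.3385
Gamma(1.3385) = 0.8924
Mean = 1747.78 * 0.8924
Mean = 1559.6899

1559.6899


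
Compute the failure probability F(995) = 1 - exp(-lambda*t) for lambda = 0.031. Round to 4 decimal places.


lambda = 0.031, t = 995
lambda * t = 30.845
exp(-30.845) = 0.0
F(t) = 1 - 0.0
F(t) = 1.0

1.0


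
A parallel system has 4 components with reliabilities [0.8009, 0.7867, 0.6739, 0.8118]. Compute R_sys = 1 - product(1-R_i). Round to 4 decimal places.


Components: [0.8009, 0.7867, 0.6739, 0.8118]
(1 - 0.8009) = 0.1991, running product = 0.1991
(1 - 0.7867) = 0.2133, running product = 0.0425
(1 - 0.6739) = 0.3261, running product = 0.0138
(1 - 0.8118) = 0.1882, running product = 0.0026
Product of (1-R_i) = 0.0026
R_sys = 1 - 0.0026 = 0.9974

0.9974


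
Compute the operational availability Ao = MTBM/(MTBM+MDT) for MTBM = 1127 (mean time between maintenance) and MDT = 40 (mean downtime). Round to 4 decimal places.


MTBM = 1127
MDT = 40
MTBM + MDT = 1167
Ao = 1127 / 1167
Ao = 0.9657

0.9657


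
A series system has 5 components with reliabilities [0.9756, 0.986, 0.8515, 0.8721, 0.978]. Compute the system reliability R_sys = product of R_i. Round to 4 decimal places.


Components: [0.9756, 0.986, 0.8515, 0.8721, 0.978]
After component 1 (R=0.9756): product = 0.9756
After component 2 (R=0.986): product = 0.9619
After component 3 (R=0.8515): product = 0.8191
After component 4 (R=0.8721): product = 0.7143
After component 5 (R=0.978): product = 0.6986
R_sys = 0.6986

0.6986


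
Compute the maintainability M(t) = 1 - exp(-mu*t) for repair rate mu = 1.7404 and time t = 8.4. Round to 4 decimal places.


mu = 1.7404, t = 8.4
mu * t = 1.7404 * 8.4 = 14.6194
exp(-14.6194) = 0.0
M(t) = 1 - 0.0
M(t) = 1.0

1.0


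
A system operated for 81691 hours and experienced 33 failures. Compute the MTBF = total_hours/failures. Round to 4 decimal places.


total_hours = 81691
failures = 33
MTBF = 81691 / 33
MTBF = 2475.4848

2475.4848


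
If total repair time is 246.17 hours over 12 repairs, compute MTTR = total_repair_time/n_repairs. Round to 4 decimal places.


total_repair_time = 246.17
n_repairs = 12
MTTR = 246.17 / 12
MTTR = 20.5142

20.5142


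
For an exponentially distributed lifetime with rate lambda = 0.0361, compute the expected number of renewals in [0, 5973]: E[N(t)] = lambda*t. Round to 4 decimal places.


lambda = 0.0361
t = 5973
E[N(t)] = lambda * t
E[N(t)] = 0.0361 * 5973
E[N(t)] = 215.6253

215.6253


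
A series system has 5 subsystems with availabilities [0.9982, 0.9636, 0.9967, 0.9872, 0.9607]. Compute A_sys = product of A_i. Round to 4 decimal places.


Subsystems: [0.9982, 0.9636, 0.9967, 0.9872, 0.9607]
After subsystem 1 (A=0.9982): product = 0.9982
After subsystem 2 (A=0.9636): product = 0.9619
After subsystem 3 (A=0.9967): product = 0.9587
After subsystem 4 (A=0.9872): product = 0.9464
After subsystem 5 (A=0.9607): product = 0.9092
A_sys = 0.9092

0.9092


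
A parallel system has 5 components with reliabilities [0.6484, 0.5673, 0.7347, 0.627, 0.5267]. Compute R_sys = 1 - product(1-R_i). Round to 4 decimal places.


Components: [0.6484, 0.5673, 0.7347, 0.627, 0.5267]
(1 - 0.6484) = 0.3516, running product = 0.3516
(1 - 0.5673) = 0.4327, running product = 0.1521
(1 - 0.7347) = 0.2653, running product = 0.0404
(1 - 0.627) = 0.373, running product = 0.0151
(1 - 0.5267) = 0.4733, running product = 0.0071
Product of (1-R_i) = 0.0071
R_sys = 1 - 0.0071 = 0.9929

0.9929


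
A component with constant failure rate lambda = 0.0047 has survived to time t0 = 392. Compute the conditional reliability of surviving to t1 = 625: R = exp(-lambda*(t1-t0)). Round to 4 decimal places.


lambda = 0.0047
t0 = 392, t1 = 625
t1 - t0 = 233
lambda * (t1-t0) = 0.0047 * 233 = 1.0951
R = exp(-1.0951)
R = 0.3345

0.3345


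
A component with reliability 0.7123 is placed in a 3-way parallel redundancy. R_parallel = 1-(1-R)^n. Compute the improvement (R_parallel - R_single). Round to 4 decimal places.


R_single = 0.7123, n = 3
1 - R_single = 0.2877
(1 - R_single)^n = 0.2877^3 = 0.0238
R_parallel = 1 - 0.0238 = 0.9762
Improvement = 0.9762 - 0.7123
Improvement = 0.2639

0.2639


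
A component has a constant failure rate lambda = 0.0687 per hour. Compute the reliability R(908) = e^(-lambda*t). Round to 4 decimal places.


lambda = 0.0687
t = 908
lambda * t = 62.3796
R(t) = e^(-62.3796)
R(t) = 0.0

0.0


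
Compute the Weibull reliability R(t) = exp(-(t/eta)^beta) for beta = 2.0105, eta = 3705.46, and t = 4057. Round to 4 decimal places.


beta = 2.0105, eta = 3705.46, t = 4057
t/eta = 4057 / 3705.46 = 1.0949
(t/eta)^beta = 1.0949^2.0105 = 1.1999
R(t) = exp(-1.1999)
R(t) = 0.3012

0.3012


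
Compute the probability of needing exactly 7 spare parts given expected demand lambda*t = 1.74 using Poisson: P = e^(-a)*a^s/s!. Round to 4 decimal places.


a = 1.74, s = 7
e^(-a) = e^(-1.74) = 0.1755
a^s = 1.74^7 = 48.2886
s! = 5040
P = 0.1755 * 48.2886 / 5040
P = 0.0017

0.0017


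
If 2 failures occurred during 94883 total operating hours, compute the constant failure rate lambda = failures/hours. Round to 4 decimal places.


failures = 2
total_hours = 94883
lambda = 2 / 94883
lambda = 0.0

0.0


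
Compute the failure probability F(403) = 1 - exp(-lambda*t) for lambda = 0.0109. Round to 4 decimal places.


lambda = 0.0109, t = 403
lambda * t = 4.3927
exp(-4.3927) = 0.0124
F(t) = 1 - 0.0124
F(t) = 0.9876

0.9876


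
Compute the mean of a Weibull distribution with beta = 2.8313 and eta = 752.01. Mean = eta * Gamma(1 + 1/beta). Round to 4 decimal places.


beta = 2.8313, eta = 752.01
1/beta = 0.3532
1 + 1/beta = 1.3532
Gamma(1.3532) = 0.8908
Mean = 752.01 * 0.8908
Mean = 669.9146

669.9146


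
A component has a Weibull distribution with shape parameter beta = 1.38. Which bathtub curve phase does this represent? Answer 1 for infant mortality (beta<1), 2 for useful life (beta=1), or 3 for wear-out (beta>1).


beta = 1.38
Compare beta to 1:
beta < 1 => infant mortality (phase 1)
beta = 1 => useful life (phase 2)
beta > 1 => wear-out (phase 3)
Since beta = 1.38, this is wear-out (increasing failure rate)
Phase = 3

3


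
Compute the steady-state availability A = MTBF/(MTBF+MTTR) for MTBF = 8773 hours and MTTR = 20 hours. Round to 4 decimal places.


MTBF = 8773
MTTR = 20
MTBF + MTTR = 8793
A = 8773 / 8793
A = 0.9977

0.9977


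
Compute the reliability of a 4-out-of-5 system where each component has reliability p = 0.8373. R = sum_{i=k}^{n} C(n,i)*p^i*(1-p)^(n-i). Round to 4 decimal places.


k = 4, n = 5, p = 0.8373
i=4: C(5,4)=5 * 0.8373^4 * 0.1627^1 = 0.3998
i=5: C(5,5)=1 * 0.8373^5 * 0.1627^0 = 0.4115
R = sum of terms = 0.8114

0.8114


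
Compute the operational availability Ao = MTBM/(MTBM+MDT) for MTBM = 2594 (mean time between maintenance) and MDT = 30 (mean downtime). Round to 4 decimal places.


MTBM = 2594
MDT = 30
MTBM + MDT = 2624
Ao = 2594 / 2624
Ao = 0.9886

0.9886


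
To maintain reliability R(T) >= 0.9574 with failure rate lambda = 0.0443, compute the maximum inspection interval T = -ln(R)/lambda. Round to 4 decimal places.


R_target = 0.9574
lambda = 0.0443
-ln(0.9574) = 0.0435
T = 0.0435 / 0.0443
T = 0.9827

0.9827


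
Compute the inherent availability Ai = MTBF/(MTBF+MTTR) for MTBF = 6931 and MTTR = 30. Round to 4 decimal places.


MTBF = 6931
MTTR = 30
MTBF + MTTR = 6961
Ai = 6931 / 6961
Ai = 0.9957

0.9957


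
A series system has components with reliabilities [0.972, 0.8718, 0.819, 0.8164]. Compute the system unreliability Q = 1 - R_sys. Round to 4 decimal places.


Components: [0.972, 0.8718, 0.819, 0.8164]
After component 1: product = 0.972
After component 2: product = 0.8474
After component 3: product = 0.694
After component 4: product = 0.5666
R_sys = 0.5666
Q = 1 - 0.5666 = 0.4334

0.4334


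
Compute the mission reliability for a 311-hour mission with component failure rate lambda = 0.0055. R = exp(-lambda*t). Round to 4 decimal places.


lambda = 0.0055
mission_time = 311
lambda * t = 0.0055 * 311 = 1.7105
R = exp(-1.7105)
R = 0.1808

0.1808


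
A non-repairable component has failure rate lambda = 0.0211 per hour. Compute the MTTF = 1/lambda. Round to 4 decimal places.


lambda = 0.0211
MTTF = 1 / 0.0211
MTTF = 47.3934

47.3934


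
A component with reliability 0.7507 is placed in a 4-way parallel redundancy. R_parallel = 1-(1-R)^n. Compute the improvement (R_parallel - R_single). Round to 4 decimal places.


R_single = 0.7507, n = 4
1 - R_single = 0.2493
(1 - R_single)^n = 0.2493^4 = 0.0039
R_parallel = 1 - 0.0039 = 0.9961
Improvement = 0.9961 - 0.7507
Improvement = 0.2454

0.2454


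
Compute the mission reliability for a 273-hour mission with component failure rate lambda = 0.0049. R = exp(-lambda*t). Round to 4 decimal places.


lambda = 0.0049
mission_time = 273
lambda * t = 0.0049 * 273 = 1.3377
R = exp(-1.3377)
R = 0.2624

0.2624


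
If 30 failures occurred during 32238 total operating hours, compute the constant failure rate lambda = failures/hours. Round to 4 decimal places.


failures = 30
total_hours = 32238
lambda = 30 / 32238
lambda = 0.0009

0.0009


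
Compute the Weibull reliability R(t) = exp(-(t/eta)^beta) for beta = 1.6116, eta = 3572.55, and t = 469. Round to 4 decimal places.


beta = 1.6116, eta = 3572.55, t = 469
t/eta = 469 / 3572.55 = 0.1313
(t/eta)^beta = 0.1313^1.6116 = 0.0379
R(t) = exp(-0.0379)
R(t) = 0.9628

0.9628


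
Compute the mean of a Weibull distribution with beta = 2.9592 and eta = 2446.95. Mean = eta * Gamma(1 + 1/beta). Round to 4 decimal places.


beta = 2.9592, eta = 2446.95
1/beta = 0.3379
1 + 1/beta = 1.3379
Gamma(1.3379) = 0.8924
Mean = 2446.95 * 0.8924
Mean = 2183.7759

2183.7759


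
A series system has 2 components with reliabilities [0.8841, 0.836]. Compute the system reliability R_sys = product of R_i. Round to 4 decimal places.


Components: [0.8841, 0.836]
After component 1 (R=0.8841): product = 0.8841
After component 2 (R=0.836): product = 0.7391
R_sys = 0.7391

0.7391


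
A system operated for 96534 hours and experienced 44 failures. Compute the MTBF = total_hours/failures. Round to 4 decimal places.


total_hours = 96534
failures = 44
MTBF = 96534 / 44
MTBF = 2193.9545

2193.9545


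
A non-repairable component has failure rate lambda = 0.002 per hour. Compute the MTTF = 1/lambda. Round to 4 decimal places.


lambda = 0.002
MTTF = 1 / 0.002
MTTF = 500.0

500.0


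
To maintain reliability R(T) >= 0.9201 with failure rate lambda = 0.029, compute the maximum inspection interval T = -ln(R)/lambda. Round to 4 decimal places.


R_target = 0.9201
lambda = 0.029
-ln(0.9201) = 0.0833
T = 0.0833 / 0.029
T = 2.8715

2.8715


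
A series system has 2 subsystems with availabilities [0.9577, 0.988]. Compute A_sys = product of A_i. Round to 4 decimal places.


Subsystems: [0.9577, 0.988]
After subsystem 1 (A=0.9577): product = 0.9577
After subsystem 2 (A=0.988): product = 0.9462
A_sys = 0.9462

0.9462


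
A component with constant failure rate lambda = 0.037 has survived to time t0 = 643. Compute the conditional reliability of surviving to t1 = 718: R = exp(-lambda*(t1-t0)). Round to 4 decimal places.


lambda = 0.037
t0 = 643, t1 = 718
t1 - t0 = 75
lambda * (t1-t0) = 0.037 * 75 = 2.775
R = exp(-2.775)
R = 0.0623

0.0623


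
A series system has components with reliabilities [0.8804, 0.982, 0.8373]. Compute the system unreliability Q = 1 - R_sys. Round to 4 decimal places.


Components: [0.8804, 0.982, 0.8373]
After component 1: product = 0.8804
After component 2: product = 0.8646
After component 3: product = 0.7239
R_sys = 0.7239
Q = 1 - 0.7239 = 0.2761

0.2761


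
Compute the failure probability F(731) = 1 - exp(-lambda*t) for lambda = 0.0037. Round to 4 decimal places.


lambda = 0.0037, t = 731
lambda * t = 2.7047
exp(-2.7047) = 0.0669
F(t) = 1 - 0.0669
F(t) = 0.9331

0.9331


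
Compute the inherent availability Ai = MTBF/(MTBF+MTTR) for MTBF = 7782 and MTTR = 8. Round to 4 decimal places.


MTBF = 7782
MTTR = 8
MTBF + MTTR = 7790
Ai = 7782 / 7790
Ai = 0.999

0.999


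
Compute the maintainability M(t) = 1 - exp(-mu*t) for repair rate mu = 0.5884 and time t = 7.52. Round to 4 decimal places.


mu = 0.5884, t = 7.52
mu * t = 0.5884 * 7.52 = 4.4248
exp(-4.4248) = 0.012
M(t) = 1 - 0.012
M(t) = 0.988

0.988


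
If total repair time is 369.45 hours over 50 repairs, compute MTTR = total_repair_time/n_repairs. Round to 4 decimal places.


total_repair_time = 369.45
n_repairs = 50
MTTR = 369.45 / 50
MTTR = 7.389

7.389


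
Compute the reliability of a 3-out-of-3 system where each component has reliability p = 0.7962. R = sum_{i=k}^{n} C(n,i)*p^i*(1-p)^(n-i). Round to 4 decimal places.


k = 3, n = 3, p = 0.7962
i=3: C(3,3)=1 * 0.7962^3 * 0.2038^0 = 0.5047
R = sum of terms = 0.5047

0.5047


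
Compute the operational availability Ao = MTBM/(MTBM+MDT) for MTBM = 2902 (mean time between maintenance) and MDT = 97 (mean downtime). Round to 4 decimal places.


MTBM = 2902
MDT = 97
MTBM + MDT = 2999
Ao = 2902 / 2999
Ao = 0.9677

0.9677


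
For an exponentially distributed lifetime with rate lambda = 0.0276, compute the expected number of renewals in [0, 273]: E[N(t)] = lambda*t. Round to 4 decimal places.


lambda = 0.0276
t = 273
E[N(t)] = lambda * t
E[N(t)] = 0.0276 * 273
E[N(t)] = 7.5348

7.5348


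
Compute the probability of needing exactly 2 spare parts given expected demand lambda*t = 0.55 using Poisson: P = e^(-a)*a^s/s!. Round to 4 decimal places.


a = 0.55, s = 2
e^(-a) = e^(-0.55) = 0.5769
a^s = 0.55^2 = 0.3025
s! = 2
P = 0.5769 * 0.3025 / 2
P = 0.0873

0.0873


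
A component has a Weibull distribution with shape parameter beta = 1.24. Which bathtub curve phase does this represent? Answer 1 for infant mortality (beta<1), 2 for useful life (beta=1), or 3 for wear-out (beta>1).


beta = 1.24
Compare beta to 1:
beta < 1 => infant mortality (phase 1)
beta = 1 => useful life (phase 2)
beta > 1 => wear-out (phase 3)
Since beta = 1.24, this is wear-out (increasing failure rate)
Phase = 3

3


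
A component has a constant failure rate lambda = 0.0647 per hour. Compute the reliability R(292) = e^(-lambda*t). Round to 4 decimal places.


lambda = 0.0647
t = 292
lambda * t = 18.8924
R(t) = e^(-18.8924)
R(t) = 0.0

0.0


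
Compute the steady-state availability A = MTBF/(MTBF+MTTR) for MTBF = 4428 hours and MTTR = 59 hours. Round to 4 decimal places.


MTBF = 4428
MTTR = 59
MTBF + MTTR = 4487
A = 4428 / 4487
A = 0.9869

0.9869


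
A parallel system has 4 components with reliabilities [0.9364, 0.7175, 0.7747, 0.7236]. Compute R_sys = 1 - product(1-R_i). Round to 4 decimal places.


Components: [0.9364, 0.7175, 0.7747, 0.7236]
(1 - 0.9364) = 0.0636, running product = 0.0636
(1 - 0.7175) = 0.2825, running product = 0.018
(1 - 0.7747) = 0.2253, running product = 0.004
(1 - 0.7236) = 0.2764, running product = 0.0011
Product of (1-R_i) = 0.0011
R_sys = 1 - 0.0011 = 0.9989

0.9989


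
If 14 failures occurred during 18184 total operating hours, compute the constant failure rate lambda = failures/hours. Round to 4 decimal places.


failures = 14
total_hours = 18184
lambda = 14 / 18184
lambda = 0.0008

0.0008
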